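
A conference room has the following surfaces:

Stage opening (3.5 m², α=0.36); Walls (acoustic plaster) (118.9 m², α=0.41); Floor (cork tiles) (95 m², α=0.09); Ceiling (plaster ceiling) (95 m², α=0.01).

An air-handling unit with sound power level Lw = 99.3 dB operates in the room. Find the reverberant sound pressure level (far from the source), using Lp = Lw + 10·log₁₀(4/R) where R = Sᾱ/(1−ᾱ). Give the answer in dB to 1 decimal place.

86.7 dB

A = 59.509 sabins; S = 312.4 m².
ᾱ = 59.509/312.4 = 0.1905; R = Sᾱ/(1−ᾱ) = 59.509/(1−0.1905) = 73.513 m².
Lp = Lw + 10 log₁₀(4/R) = 99.3 -12.64 = 86.7 dB.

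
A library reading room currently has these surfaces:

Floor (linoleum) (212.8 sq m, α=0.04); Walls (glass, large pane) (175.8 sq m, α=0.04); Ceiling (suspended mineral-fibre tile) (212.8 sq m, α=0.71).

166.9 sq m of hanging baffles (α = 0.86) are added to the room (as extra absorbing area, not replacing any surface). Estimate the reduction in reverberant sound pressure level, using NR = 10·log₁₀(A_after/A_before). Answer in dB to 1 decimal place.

A_before = Σ Sᵢαᵢ = 212.8×0.04 + 175.8×0.04 + 212.8×0.71 = 166.632 sabins.
Added absorption = 166.9 × 0.86 = 143.534 sabins.
New total A_after = 310.166 sabins.
NR = 10·log₁₀(310.166/166.632) = 2.7 dB.

2.7 dB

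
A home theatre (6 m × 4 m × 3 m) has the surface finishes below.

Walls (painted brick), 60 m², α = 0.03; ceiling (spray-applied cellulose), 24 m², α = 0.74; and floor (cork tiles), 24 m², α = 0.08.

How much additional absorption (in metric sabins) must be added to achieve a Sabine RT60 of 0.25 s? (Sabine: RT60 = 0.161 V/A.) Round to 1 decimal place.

Summing Sᵢαᵢ: 1.800 + 17.760 + 1.920 → A₁ = 21.480 sabins.
For T = 0.25 s, need A₂ = 0.161·V/T = 0.161·72/0.25 = 46.368 sabins.
Additional absorption ΔA = 46.368 − 21.480 = 24.9 sabins.

24.9 sabins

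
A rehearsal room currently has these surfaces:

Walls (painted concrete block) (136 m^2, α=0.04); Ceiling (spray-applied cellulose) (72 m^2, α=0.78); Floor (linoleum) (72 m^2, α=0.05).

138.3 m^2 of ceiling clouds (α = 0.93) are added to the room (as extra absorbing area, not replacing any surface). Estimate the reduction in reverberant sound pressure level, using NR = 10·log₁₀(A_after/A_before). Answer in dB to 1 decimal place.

Total absorption A_before = 136×0.04 + 72×0.78 + 72×0.05
  = 5.440 + 56.160 + 3.600 = 65.200 m^2 sabins.
Added absorption = 138.3 × 0.93 = 128.619 sabins.
New total A_after = 193.819 sabins.
Reduction = 10 log₁₀(A_after/A_before) = 10 log₁₀(2.9727) = 4.7 dB.

4.7 dB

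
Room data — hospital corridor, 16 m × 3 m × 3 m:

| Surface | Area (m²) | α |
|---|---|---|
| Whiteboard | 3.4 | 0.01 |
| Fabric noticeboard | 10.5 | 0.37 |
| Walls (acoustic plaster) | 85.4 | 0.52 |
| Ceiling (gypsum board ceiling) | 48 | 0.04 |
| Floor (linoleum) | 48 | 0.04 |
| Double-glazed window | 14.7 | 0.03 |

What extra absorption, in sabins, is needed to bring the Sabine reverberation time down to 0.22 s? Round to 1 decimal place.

52.8 sabins

Total absorption A₁ = 3.4*0.01 + 10.5*0.37 + 85.4*0.52 + 48*0.04 + 48*0.04 + 14.7*0.03
  = 0.034 + 3.885 + 44.408 + 1.920 + 1.920 + 0.441 = 52.608 m² sabins.
V = 144 m³. Required absorption A₂ = 0.161 × 144 / 0.22 = 105.382 sabins.
ΔA = A₂ − A₁ = 105.382 − 52.608 = 52.8 sabins.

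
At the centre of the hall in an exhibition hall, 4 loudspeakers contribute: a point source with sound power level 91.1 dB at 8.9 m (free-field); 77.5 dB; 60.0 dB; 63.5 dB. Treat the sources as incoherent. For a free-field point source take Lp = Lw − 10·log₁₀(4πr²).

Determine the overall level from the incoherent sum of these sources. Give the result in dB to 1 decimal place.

77.8 dB

Source at 8.9 m: Lp = 91.1 − 10·log₁₀(4π·8.9²) = 91.1 − 10·log₁₀(995.382) = 61.1 dB.
Σ 10^(Lᵢ/10) = 6.076e+07.
Back to dB: 10·log₁₀ Σ = 77.8 dB.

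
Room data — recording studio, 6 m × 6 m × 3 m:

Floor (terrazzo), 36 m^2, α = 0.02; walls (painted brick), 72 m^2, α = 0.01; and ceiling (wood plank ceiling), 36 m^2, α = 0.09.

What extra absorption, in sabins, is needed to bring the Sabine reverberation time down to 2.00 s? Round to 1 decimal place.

4.0 sabins

Total absorption A₁ = 36*0.02 + 72*0.01 + 36*0.09
  = 0.720 + 0.720 + 3.240 = 4.680 m^2 sabins.
For T = 2.00 s, need A₂ = 0.161·V/T = 0.161·108/2.00 = 8.694 sabins.
ΔA = A₂ − A₁ = 8.694 − 4.680 = 4.0 sabins.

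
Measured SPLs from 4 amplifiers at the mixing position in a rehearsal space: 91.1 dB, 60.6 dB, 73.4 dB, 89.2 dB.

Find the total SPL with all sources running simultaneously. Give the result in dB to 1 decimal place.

Converting to relative power and adding: 10^(91.1/10) + 10^(60.6/10) + 10^(73.4/10) + 10^(89.2/10) = 2.143e+09.
Back to dB: 10·log₁₀ Σ = 93.3 dB.

93.3 dB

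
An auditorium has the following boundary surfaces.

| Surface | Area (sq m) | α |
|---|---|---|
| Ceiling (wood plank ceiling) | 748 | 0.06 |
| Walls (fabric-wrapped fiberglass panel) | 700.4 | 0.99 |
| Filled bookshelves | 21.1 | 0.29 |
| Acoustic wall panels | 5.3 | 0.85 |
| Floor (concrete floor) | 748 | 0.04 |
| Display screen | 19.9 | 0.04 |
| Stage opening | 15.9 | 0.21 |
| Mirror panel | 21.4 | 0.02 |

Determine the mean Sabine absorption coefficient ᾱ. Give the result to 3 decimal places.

Total surface area S = 2280.0 sq m.
Weighted sum Σ Sα = 783.383.
ᾱ = 783.383 / 2280.0 = 0.344.

0.344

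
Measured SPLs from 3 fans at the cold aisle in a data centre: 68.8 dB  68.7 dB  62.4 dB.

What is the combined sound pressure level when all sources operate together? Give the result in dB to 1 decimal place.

72.2 dB

Σ 10^(Lᵢ/10) = 1.674e+07.
Back to dB: 10·log₁₀ Σ = 72.2 dB.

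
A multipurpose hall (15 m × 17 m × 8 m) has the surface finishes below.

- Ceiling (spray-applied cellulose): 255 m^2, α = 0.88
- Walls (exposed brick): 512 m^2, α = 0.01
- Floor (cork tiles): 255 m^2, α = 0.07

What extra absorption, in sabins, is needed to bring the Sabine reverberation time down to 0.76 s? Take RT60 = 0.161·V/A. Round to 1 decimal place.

184.8 sabins

Summing Sᵢαᵢ: 224.400 + 5.120 + 17.850 → A₁ = 247.370 sabins.
For T = 0.76 s, need A₂ = 0.161·V/T = 0.161·2040/0.76 = 432.158 sabins.
Shortfall: 432.158 − 247.370 = 184.8 sabins.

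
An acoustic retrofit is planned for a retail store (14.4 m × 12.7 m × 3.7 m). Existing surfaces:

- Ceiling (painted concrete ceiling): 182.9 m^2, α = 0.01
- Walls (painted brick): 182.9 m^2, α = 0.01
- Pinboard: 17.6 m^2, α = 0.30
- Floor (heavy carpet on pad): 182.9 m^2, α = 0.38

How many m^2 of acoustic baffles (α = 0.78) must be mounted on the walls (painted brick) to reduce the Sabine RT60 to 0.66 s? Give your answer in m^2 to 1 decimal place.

112.5

Summing Sᵢαᵢ: 1.829 + 1.829 + 5.280 + 69.502 → A₁ = 78.440 sabins.
Required A₂ = 0.161·676.656/0.66 = 165.063 sabins.
ΔA needed = 165.063 − 78.440 = 86.623 sabins.
Each m^2 of panel replacing the walls (painted brick) adds (0.78 − 0.01) = 0.77 sabins.
Area = ΔA/Δα = 86.623/0.77 = 112.5 m^2.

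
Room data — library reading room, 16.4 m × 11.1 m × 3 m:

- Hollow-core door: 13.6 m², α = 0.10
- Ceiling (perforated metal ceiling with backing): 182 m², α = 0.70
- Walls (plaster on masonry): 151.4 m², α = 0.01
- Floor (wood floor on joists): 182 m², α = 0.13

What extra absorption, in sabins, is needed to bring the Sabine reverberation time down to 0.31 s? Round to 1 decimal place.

129.7 sabins

Equivalent absorption area: A₁ = 13.6*0.10 + 182*0.70 + 151.4*0.01 + 182*0.13 = 153.934 m².
Target A₂ = 0.161·546.12/0.31 = 283.630 sabins (V = 546.12 m³).
Shortfall: 283.630 − 153.934 = 129.7 sabins.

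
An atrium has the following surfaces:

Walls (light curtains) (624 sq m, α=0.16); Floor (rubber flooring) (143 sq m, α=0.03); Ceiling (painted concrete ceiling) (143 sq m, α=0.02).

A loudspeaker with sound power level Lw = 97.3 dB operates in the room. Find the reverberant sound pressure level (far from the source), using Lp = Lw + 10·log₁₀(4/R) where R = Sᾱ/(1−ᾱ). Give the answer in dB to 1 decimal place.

A = 106.990 sabins; S = 910.0 sq m.
ᾱ = 106.990/910.0 = 0.1176; R = Sᾱ/(1−ᾱ) = 106.990/(1−0.1176) = 121.249 sq m.
Lp = Lw + 10 log₁₀(4/R) = 97.3 -14.82 = 82.5 dB.

82.5 dB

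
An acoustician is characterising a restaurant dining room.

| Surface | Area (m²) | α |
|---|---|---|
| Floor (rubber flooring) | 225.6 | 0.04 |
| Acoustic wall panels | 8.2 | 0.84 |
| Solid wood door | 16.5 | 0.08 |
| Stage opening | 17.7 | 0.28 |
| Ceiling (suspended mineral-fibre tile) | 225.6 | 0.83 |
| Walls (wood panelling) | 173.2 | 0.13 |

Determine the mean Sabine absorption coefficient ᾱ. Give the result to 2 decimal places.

Total surface area S = 666.8 m².
Σ(Sᵢαᵢ) = 225.6×0.04 + 8.2×0.84 + 16.5×0.08 + 17.7×0.28 + 225.6×0.83 + 173.2×0.13 = 231.952.
ᾱ = 231.952 / 666.8 = 0.35.

0.35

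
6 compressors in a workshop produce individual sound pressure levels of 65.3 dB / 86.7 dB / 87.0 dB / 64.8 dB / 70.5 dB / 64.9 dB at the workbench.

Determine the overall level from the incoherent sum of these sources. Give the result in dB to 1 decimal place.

Converting to relative power and adding: 10^(65.3/10) + 10^(86.7/10) + 10^(87.0/10) + 10^(64.8/10) + 10^(70.5/10) + 10^(64.9/10) = 9.896e+08.
L_total = 10·log₁₀(9.896e+08) = 90.0 dB.

90.0 dB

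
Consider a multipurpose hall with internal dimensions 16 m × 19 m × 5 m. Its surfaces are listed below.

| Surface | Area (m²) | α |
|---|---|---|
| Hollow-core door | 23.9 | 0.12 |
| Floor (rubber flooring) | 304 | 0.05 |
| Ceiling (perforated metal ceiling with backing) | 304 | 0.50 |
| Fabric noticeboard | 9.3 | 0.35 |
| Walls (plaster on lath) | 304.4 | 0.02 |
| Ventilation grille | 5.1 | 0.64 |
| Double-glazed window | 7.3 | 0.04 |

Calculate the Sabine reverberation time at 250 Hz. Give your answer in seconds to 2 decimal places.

1.34 s

Equivalent absorption area: A = 23.9·0.12 + 304·0.05 + 304·0.50 + 9.3·0.35 + 304.4·0.02 + 5.1·0.64 + 7.3·0.04 = 182.967 m².
V = 16·19·5 = 1520 m³.
T = 0.161 V/A = 0.161·1520/182.967 = 1.34 s.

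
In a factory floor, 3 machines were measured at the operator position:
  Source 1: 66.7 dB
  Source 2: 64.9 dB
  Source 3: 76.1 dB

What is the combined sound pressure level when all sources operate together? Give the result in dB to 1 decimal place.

Σ 10^(Lᵢ/10) = 4.851e+07.
Back to dB: 10·log₁₀ Σ = 76.9 dB.

76.9 dB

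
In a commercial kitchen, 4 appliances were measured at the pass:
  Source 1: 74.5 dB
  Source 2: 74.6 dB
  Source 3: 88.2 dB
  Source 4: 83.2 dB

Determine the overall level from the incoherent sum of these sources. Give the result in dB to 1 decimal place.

Σ 10^(Lᵢ/10) = 9.266e+08.
Back to dB: 10·log₁₀ Σ = 89.7 dB.

89.7 dB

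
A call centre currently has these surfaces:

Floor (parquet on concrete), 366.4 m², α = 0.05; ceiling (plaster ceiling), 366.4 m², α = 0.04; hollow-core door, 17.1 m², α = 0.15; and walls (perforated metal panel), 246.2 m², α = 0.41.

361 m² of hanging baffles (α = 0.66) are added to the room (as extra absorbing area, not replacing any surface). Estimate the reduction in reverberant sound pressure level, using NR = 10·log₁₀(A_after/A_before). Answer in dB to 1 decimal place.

4.4 dB

A_before = Σ Sᵢαᵢ = 366.4×0.05 + 366.4×0.04 + 17.1×0.15 + 246.2×0.41 = 136.483 sabins.
Treatment contributes 361·0.66 = 238.260 sabins.
A_after = 136.483 + 238.260 = 374.743 sabins.
NR = 10·log₁₀(374.743/136.483) = 4.4 dB.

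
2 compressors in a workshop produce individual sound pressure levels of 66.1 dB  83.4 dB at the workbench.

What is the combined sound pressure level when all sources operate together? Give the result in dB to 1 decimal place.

Converting to relative power and adding: 10^(66.1/10) + 10^(83.4/10) = 2.228e+08.
Combined level = 10 log₁₀(2.228e+08) = 83.5 dB.

83.5 dB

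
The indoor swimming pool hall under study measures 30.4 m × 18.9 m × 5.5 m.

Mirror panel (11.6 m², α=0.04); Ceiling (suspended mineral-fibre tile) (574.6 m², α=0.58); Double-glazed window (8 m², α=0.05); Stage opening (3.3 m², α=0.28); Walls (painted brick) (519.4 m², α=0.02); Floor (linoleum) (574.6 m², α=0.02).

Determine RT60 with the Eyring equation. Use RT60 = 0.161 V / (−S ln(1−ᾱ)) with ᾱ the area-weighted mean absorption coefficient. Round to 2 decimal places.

S = Σ Sᵢ = 1691.5 m².
Absorption A = 11.6×0.04 + 574.6×0.58 + 8×0.05 + 3.3×0.28 + 519.4×0.02 + 574.6×0.02 = 356.936 sabins.
ᾱ = 356.936 / 1691.5 = 0.2110.
Eyring denominator: −S ln(1−ᾱ) = 400.867.
V = 30.4 × 18.9 × 5.5 = 3160.08 m³.
T = 0.161·V/[−S·ln(1−ᾱ)] = 0.161·3160.08/400.867 = 1.27 s.

1.27 s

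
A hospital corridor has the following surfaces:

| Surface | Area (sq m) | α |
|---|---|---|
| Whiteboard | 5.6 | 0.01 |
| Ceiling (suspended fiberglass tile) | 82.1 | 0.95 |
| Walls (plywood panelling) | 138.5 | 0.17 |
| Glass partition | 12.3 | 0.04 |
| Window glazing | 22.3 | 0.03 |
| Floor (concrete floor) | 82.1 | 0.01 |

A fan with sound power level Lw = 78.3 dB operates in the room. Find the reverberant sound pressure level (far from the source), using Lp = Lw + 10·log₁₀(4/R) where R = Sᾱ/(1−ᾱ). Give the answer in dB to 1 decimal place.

Σ(Sᵢαᵢ) = 5.6×0.01 + 82.1×0.95 + 138.5×0.17 + 12.3×0.04 + 22.3×0.03 + 82.1×0.01 = 103.578; total area S = 342.9 sq m.
ᾱ = 103.578/342.9 = 0.3021; R = Sᾱ/(1−ᾱ) = 103.578/(1−0.3021) = 148.414 sq m.
Lp = Lw + 10 log₁₀(4/R) = 78.3 -15.69 = 62.6 dB.

62.6 dB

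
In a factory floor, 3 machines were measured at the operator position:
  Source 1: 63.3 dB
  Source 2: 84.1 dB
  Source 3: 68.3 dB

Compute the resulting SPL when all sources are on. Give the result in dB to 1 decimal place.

84.2 dB

Sum in the linear (power) domain: Σ 10^(Lᵢ/10) = 10^(63.3/10) + 10^(84.1/10) + 10^(68.3/10) = 2.659e+08.
L_total = 10·log₁₀(2.659e+08) = 84.2 dB.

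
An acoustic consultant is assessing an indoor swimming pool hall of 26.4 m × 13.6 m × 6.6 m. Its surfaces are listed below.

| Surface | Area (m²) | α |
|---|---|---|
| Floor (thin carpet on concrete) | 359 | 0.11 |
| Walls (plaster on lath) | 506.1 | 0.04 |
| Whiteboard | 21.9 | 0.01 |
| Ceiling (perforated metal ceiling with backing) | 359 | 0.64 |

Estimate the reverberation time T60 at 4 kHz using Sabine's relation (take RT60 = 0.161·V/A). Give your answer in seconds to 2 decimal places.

Equivalent absorption area: A = 359×0.11 + 506.1×0.04 + 21.9×0.01 + 359×0.64 = 289.713 m².
Volume V = 26.4 × 13.6 × 6.6 = 2369.664 m³.
T = 0.161 V/A = 0.161·2369.664/289.713 = 1.32 s.

1.32 s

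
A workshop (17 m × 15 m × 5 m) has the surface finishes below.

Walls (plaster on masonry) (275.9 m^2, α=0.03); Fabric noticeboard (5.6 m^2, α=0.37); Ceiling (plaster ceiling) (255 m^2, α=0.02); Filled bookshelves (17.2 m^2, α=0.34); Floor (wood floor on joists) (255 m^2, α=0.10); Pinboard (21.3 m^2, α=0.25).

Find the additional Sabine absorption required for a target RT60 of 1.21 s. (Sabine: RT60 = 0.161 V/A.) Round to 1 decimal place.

117.5 sabins

Total absorption A₁ = 275.9×0.03 + 5.6×0.37 + 255×0.02 + 17.2×0.34 + 255×0.10 + 21.3×0.25
  = 8.277 + 2.072 + 5.100 + 5.848 + 25.500 + 5.325 = 52.122 m^2 sabins.
Target A₂ = 0.161·1275/1.21 = 169.649 sabins (V = 1275 m³).
Shortfall: 169.649 − 52.122 = 117.5 sabins.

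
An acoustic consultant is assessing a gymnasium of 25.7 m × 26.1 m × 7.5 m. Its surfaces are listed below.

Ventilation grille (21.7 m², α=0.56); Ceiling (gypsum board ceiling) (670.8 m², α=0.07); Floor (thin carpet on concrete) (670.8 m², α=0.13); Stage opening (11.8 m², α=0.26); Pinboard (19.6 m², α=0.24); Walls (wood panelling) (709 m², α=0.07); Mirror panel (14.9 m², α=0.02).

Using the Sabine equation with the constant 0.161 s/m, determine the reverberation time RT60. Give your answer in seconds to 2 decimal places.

Total absorption A = 21.7·0.56 + 670.8·0.07 + 670.8·0.13 + 11.8·0.26 + 19.6·0.24 + 709·0.07 + 14.9·0.02
  = 12.152 + 46.956 + 87.204 + 3.068 + 4.704 + 49.630 + 0.298 = 204.012 m² sabins.
V = 25.7·26.1·7.5 = 5030.775 m³.
Sabine: RT60 = 0.161 × 5030.775 / 204.012 = 3.97 s.

3.97 s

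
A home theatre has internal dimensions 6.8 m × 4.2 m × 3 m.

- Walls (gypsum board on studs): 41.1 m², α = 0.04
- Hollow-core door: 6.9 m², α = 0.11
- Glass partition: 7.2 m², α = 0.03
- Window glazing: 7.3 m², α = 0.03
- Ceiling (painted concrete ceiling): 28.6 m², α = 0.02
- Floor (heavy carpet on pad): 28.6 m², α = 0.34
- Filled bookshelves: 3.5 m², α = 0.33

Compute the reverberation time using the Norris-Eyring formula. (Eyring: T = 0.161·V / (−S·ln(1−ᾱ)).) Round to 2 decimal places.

0.91 s

S = Σ Sᵢ = 123.2 m².
Absorption A = 41.1×0.04 + 6.9×0.11 + 7.2×0.03 + 7.3×0.03 + 28.6×0.02 + 28.6×0.34 + 3.5×0.33 = 14.289 sabins.
Mean coefficient ᾱ = A/S = 0.1160.
−S·ln(1−ᾱ) = −123.2 × ln(1 − 0.1160) = 15.190.
V = 6.8 × 4.2 × 3 = 85.68 m³.
T = 0.161·V/[−S·ln(1−ᾱ)] = 0.161·85.68/15.190 = 0.91 s.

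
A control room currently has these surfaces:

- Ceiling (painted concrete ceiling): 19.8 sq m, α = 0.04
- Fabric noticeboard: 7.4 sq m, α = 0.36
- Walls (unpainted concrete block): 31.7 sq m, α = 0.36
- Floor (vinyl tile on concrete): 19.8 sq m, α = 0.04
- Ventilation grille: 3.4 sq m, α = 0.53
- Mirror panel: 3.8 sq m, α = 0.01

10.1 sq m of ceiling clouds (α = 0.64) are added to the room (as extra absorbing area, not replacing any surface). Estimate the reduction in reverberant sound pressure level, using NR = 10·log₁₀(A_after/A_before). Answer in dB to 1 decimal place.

1.4 dB

Summing Sᵢαᵢ: 0.792 + 2.664 + 11.412 + 0.792 + 1.802 + 0.038 → A_before = 17.500 sabins.
Treatment contributes 10.1·0.64 = 6.464 sabins.
A_after = 17.500 + 6.464 = 23.964 sabins.
NR = 10·log₁₀(23.964/17.500) = 1.4 dB.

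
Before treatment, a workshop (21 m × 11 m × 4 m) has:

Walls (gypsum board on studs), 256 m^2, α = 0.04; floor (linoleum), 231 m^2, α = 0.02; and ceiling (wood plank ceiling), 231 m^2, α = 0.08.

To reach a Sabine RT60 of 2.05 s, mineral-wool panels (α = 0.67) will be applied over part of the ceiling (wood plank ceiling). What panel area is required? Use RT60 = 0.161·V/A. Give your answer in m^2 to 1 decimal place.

Summing Sᵢαᵢ: 10.240 + 4.620 + 18.480 → A₁ = 33.340 sabins.
Required A₂ = 0.161·924/2.05 = 72.568 sabins.
Absorption to add: 72.568 − 33.340 = 39.228 sabins.
Each m^2 of panel replacing the ceiling (wood plank ceiling) adds (0.67 − 0.08) = 0.59 sabins.
Panel area = 39.228 / 0.59 = 66.5 m^2.

66.5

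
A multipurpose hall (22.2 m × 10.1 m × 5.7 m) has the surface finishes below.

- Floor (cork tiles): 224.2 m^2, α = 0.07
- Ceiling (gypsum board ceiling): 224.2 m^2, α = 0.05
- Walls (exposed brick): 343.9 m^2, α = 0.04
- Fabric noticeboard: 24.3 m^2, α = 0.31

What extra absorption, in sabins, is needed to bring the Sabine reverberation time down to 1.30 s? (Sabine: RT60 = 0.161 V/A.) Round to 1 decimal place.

110.1 sabins

Summing Sᵢαᵢ: 15.694 + 11.210 + 13.756 + 7.533 → A₁ = 48.193 sabins.
Target A₂ = 0.161·1278.054/1.30 = 158.282 sabins (V = 1278.054 m³).
Shortfall: 158.282 − 48.193 = 110.1 sabins.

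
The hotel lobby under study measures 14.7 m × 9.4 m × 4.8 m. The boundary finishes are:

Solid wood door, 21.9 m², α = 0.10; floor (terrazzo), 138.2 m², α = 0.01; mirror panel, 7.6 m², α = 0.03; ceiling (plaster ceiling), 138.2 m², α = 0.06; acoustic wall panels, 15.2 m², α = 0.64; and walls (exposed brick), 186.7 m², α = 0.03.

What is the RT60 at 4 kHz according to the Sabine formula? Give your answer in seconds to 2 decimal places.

A = Σ Sᵢαᵢ = 21.9*0.10 + 138.2*0.01 + 7.6*0.03 + 138.2*0.06 + 15.2*0.64 + 186.7*0.03 = 27.421 sabins.
Room volume: 663.264 m³.
T = 0.161 V/A = 0.161·663.264/27.421 = 3.89 s.

3.89 sec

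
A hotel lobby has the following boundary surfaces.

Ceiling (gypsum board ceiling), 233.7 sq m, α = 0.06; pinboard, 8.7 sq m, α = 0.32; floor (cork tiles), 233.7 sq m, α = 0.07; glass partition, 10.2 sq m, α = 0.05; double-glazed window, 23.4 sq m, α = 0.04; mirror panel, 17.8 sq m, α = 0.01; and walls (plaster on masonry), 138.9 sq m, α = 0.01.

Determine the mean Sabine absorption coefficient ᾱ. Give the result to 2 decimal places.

Total surface area S = 666.4 sq m.
Σ(Sᵢαᵢ) = 233.7×0.06 + 8.7×0.32 + 233.7×0.07 + 10.2×0.05 + 23.4×0.04 + 17.8×0.01 + 138.9×0.01 = 36.178.
ᾱ = A/S = 0.05.

0.05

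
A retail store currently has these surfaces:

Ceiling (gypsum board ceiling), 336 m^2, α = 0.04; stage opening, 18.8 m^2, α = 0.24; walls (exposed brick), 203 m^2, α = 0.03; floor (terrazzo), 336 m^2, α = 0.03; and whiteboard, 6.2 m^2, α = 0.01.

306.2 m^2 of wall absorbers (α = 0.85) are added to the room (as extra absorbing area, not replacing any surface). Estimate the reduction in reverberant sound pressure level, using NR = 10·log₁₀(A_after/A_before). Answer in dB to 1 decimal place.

9.4 dB

Equivalent absorption area: A_before = 336×0.04 + 18.8×0.24 + 203×0.03 + 336×0.03 + 6.2×0.01 = 34.184 m^2.
Added absorption = 306.2 × 0.85 = 260.270 sabins.
A_after = 34.184 + 260.270 = 294.454 sabins.
Reduction = 10 log₁₀(A_after/A_before) = 10 log₁₀(8.6138) = 9.4 dB.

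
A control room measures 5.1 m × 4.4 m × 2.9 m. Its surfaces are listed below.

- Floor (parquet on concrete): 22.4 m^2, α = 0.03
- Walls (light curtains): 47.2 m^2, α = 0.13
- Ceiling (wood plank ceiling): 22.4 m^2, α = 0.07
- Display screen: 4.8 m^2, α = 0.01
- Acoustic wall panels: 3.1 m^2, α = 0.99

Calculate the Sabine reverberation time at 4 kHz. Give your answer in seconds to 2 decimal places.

0.91 seconds

Summing Sᵢαᵢ: 0.672 + 6.136 + 1.568 + 0.048 + 3.069 → A = 11.493 sabins.
V = 5.1·4.4·2.9 = 65.076 m³.
Sabine: RT60 = 0.161 × 65.076 / 11.493 = 0.91 s.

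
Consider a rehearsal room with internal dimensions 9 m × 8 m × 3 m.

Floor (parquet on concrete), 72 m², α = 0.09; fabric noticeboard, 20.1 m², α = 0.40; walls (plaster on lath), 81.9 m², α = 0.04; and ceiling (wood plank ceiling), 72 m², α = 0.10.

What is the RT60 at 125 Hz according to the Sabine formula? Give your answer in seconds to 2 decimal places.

1.39 s

Summing Sᵢαᵢ: 6.480 + 8.040 + 3.276 + 7.200 → A = 24.996 sabins.
V = 9·8·3 = 216 m³.
Sabine: RT60 = 0.161 × 216 / 24.996 = 1.39 s.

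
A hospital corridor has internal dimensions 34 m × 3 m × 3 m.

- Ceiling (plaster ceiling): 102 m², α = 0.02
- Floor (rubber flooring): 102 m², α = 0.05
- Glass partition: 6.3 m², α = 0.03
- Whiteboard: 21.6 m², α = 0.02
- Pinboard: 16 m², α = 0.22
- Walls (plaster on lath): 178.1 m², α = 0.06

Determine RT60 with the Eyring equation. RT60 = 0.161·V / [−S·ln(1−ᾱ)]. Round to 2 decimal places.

Total surface area S = 102 + 102 + 6.3 + 21.6 + 16 + 178.1 = 426.0 m².
Absorption A = 102×0.02 + 102×0.05 + 6.3×0.03 + 21.6×0.02 + 16×0.22 + 178.1×0.06 = 21.967 sabins.
ᾱ = 21.967 / 426.0 = 0.0516.
Eyring denominator: −S ln(1−ᾱ) = 22.569.
V = 34 × 3 × 3 = 306 m³.
T = 0.161·V/[−S·ln(1−ᾱ)] = 0.161·306/22.569 = 2.18 s.

2.18 s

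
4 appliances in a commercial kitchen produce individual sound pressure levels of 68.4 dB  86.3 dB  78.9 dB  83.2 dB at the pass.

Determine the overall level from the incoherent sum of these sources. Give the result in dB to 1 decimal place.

Converting to relative power and adding: 10^(68.4/10) + 10^(86.3/10) + 10^(78.9/10) + 10^(83.2/10) = 7.201e+08.
Combined level = 10 log₁₀(7.201e+08) = 88.6 dB.

88.6 dB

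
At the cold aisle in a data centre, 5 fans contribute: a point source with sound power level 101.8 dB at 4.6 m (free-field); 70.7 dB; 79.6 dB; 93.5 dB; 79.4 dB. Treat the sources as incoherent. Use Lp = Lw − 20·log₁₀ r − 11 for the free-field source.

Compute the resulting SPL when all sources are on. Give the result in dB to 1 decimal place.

Source at 4.6 m: Lp = 101.8 − 20·log₁₀(4.6) − 11 = 77.5 dB.
Converting to relative power and adding: 10^(77.5/10) + 10^(70.7/10) + 10^(79.6/10) + 10^(93.5/10) + 10^(79.4/10) = 2.485e+09.
Back to dB: 10·log₁₀ Σ = 94.0 dB.

94.0 dB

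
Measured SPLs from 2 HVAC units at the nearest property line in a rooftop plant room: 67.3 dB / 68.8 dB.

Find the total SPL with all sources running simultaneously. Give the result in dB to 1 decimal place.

71.1 dB

Sum in the linear (power) domain: Σ 10^(Lᵢ/10) = 10^(67.3/10) + 10^(68.8/10) = 1.296e+07.
L_total = 10·log₁₀(1.296e+07) = 71.1 dB.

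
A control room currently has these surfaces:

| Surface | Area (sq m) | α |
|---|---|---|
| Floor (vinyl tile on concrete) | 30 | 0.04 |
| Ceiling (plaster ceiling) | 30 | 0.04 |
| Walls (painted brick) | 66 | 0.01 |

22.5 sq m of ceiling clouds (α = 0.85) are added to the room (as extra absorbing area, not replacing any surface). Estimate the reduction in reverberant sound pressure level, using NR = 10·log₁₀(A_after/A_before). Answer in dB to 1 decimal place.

Total absorption A_before = 30·0.04 + 30·0.04 + 66·0.01
  = 1.200 + 1.200 + 0.660 = 3.060 sq m sabins.
Treatment contributes 22.5·0.85 = 19.125 sabins.
A_after = 3.060 + 19.125 = 22.185 sabins.
NR = 10·log₁₀(22.185/3.060) = 8.6 dB.

8.6 dB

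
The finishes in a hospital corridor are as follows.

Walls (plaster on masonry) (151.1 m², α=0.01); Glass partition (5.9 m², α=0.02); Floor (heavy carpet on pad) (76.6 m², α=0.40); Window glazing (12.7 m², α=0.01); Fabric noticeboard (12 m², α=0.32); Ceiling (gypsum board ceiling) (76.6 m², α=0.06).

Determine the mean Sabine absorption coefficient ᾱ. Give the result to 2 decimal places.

0.12

S = Σ Sᵢ = 151.1 + 5.9 + 76.6 + 12.7 + 12 + 76.6 = 334.9 m².
Σ(Sᵢαᵢ) = 151.1*0.01 + 5.9*0.02 + 76.6*0.40 + 12.7*0.01 + 12*0.32 + 76.6*0.06 = 40.832.
ᾱ = 40.832 / 334.9 = 0.12.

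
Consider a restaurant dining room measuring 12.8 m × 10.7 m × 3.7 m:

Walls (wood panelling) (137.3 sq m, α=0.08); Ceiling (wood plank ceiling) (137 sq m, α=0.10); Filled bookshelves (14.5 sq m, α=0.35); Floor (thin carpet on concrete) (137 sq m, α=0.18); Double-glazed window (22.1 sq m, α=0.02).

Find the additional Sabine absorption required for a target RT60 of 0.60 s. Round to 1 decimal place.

A₁ = Σ Sᵢαᵢ = 137.3·0.08 + 137·0.10 + 14.5·0.35 + 137·0.18 + 22.1·0.02 = 54.861 sabins.
Target A₂ = 0.161·506.752/0.60 = 135.978 sabins (V = 506.752 m³).
ΔA = A₂ − A₁ = 135.978 − 54.861 = 81.1 sabins.

81.1 sabins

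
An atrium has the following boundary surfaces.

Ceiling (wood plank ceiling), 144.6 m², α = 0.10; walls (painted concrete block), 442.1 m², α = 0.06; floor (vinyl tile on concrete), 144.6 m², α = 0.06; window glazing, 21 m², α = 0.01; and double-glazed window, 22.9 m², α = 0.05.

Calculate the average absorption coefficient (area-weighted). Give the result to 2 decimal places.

Total surface area S = 775.2 m².
Σ(Sᵢαᵢ) = 144.6*0.10 + 442.1*0.06 + 144.6*0.06 + 21*0.01 + 22.9*0.05 = 51.017.
ᾱ = 51.017 / 775.2 = 0.07.

0.07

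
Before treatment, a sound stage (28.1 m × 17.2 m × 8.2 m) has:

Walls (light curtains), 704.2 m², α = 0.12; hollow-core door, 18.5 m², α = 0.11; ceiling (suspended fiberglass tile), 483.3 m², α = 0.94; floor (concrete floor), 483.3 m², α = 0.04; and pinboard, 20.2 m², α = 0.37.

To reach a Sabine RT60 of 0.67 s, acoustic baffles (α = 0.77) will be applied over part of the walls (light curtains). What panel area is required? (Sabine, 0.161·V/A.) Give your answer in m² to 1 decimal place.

591.9

Summing Sᵢαᵢ: 84.504 + 2.035 + 454.302 + 19.332 + 7.474 → A₁ = 567.647 sabins.
V = 3963.224 m³. Target absorption A₂ = 0.161 × 3963.224 / 0.67 = 952.357 sabins.
ΔA needed = 952.357 − 567.647 = 384.710 sabins.
Net gain per m²: Δα = 0.77 − 0.12 = 0.65.
Area = ΔA/Δα = 384.710/0.65 = 591.9 m².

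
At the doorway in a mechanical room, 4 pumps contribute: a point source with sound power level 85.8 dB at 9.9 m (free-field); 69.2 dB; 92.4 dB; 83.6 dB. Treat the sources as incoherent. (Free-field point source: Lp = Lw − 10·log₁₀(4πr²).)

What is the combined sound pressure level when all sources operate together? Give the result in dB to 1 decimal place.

Source at 9.9 m: Lp = 85.8 − 10·log₁₀(4π·9.9²) = 85.8 − 10·log₁₀(1231.630) = 54.9 dB.
Sum in the linear (power) domain: Σ 10^(Lᵢ/10) = 10^(54.9/10) + 10^(69.2/10) + 10^(92.4/10) + 10^(83.6/10) = 1.976e+09.
Combined level = 10 log₁₀(1.976e+09) = 93.0 dB.

93.0 dB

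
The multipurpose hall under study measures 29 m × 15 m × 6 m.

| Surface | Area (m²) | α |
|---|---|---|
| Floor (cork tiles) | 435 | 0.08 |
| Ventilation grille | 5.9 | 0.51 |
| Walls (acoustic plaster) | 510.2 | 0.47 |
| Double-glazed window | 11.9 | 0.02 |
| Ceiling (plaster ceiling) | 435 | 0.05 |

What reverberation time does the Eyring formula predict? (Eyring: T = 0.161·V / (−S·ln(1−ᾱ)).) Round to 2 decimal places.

Total surface area S = 435 + 5.9 + 510.2 + 11.9 + 435 = 1398.0 m².
Absorption A = 435×0.08 + 5.9×0.51 + 510.2×0.47 + 11.9×0.02 + 435×0.05 = 299.591 sabins.
ᾱ = 299.591 / 1398.0 = 0.2143.
Eyring denominator: −S ln(1−ᾱ) = 337.170.
V = 29 × 15 × 6 = 2610 m³.
RT60 = 0.161 × 2610 / 337.170 = 1.25 s.

1.25 s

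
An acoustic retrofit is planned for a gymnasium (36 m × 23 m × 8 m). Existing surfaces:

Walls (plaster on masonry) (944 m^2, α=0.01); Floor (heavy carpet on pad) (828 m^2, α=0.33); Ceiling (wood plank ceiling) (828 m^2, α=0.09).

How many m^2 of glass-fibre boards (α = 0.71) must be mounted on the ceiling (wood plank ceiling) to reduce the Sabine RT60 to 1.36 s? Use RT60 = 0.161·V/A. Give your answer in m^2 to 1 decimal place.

688.7

A₁ = Σ Sᵢαᵢ = 944·0.01 + 828·0.33 + 828·0.09 = 357.200 sabins.
Required A₂ = 0.161·6624/1.36 = 784.165 sabins.
ΔA needed = 784.165 − 357.200 = 426.965 sabins.
Each m^2 of panel replacing the ceiling (wood plank ceiling) adds (0.71 − 0.09) = 0.62 sabins.
Area = ΔA/Δα = 426.965/0.62 = 688.7 m^2.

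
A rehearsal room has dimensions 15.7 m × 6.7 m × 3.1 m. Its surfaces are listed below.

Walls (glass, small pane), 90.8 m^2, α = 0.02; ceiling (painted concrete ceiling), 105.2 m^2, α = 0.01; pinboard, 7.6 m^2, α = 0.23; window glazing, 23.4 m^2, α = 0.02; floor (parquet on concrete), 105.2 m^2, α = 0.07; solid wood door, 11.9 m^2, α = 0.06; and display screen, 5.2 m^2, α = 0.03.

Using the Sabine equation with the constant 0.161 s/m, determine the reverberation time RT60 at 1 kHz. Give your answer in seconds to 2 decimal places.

3.94 seconds

A = Σ Sᵢαᵢ = 90.8*0.02 + 105.2*0.01 + 7.6*0.23 + 23.4*0.02 + 105.2*0.07 + 11.9*0.06 + 5.2*0.03 = 13.318 sabins.
V = 15.7·6.7·3.1 = 326.089 m³.
T = 0.161 V/A = 0.161·326.089/13.318 = 3.94 s.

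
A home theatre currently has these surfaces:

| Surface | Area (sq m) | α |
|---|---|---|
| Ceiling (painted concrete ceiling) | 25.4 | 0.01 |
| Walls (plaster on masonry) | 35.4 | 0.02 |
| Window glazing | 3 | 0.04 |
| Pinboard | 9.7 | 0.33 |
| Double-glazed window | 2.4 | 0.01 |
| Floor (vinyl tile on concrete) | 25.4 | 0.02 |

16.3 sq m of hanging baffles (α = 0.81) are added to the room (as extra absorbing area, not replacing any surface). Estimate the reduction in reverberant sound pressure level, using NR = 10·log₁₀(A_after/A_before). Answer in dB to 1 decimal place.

5.7 dB

A_before = Σ Sᵢαᵢ = 25.4·0.01 + 35.4·0.02 + 3·0.04 + 9.7·0.33 + 2.4·0.01 + 25.4·0.02 = 4.815 sabins.
Treatment contributes 16.3·0.81 = 13.203 sabins.
A_after = 4.815 + 13.203 = 18.018 sabins.
Reduction = 10 log₁₀(A_after/A_before) = 10 log₁₀(3.7421) = 5.7 dB.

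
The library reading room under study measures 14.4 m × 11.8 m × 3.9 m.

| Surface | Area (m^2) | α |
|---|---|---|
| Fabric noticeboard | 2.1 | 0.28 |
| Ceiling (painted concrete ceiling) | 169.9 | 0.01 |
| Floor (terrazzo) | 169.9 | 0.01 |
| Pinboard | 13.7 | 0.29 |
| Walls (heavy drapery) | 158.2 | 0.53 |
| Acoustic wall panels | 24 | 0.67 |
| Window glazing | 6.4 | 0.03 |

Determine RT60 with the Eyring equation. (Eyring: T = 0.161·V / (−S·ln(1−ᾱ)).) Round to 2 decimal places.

0.89 seconds

Total surface area S = 2.1 + 169.9 + 169.9 + 13.7 + 158.2 + 24 + 6.4 = 544.2 m^2.
Absorption A = 2.1×0.28 + 169.9×0.01 + 169.9×0.01 + 13.7×0.29 + 158.2×0.53 + 24×0.67 + 6.4×0.03 = 108.077 sabins.
ᾱ = 108.077 / 544.2 = 0.1986.
−S·ln(1−ᾱ) = −544.2 × ln(1 − 0.1986) = 120.483.
V = 14.4 × 11.8 × 3.9 = 662.688 m³.
T = 0.161·V/[−S·ln(1−ᾱ)] = 0.161·662.688/120.483 = 0.89 s.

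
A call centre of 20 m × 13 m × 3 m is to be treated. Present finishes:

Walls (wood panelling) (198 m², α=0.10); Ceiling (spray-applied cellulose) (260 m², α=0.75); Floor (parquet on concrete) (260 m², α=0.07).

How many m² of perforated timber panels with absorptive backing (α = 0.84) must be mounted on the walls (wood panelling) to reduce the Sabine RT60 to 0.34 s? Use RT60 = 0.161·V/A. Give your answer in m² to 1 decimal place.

Equivalent absorption area: A₁ = 198·0.10 + 260·0.75 + 260·0.07 = 233.000 m².
V = 780 m³. Target absorption A₂ = 0.161 × 780 / 0.34 = 369.353 sabins.
ΔA needed = 369.353 − 233.000 = 136.353 sabins.
Net gain per m²: Δα = 0.84 − 0.10 = 0.74.
Panel area = 136.353 / 0.74 = 184.3 m².

184.3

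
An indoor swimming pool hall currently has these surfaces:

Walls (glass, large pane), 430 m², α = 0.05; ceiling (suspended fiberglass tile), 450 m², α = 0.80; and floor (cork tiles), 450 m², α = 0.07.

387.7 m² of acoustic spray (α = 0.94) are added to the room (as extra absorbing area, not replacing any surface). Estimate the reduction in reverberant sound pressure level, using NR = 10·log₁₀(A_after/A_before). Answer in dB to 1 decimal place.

A_before = Σ Sᵢαᵢ = 430×0.05 + 450×0.80 + 450×0.07 = 413.000 sabins.
Treatment contributes 387.7·0.94 = 364.438 sabins.
New total A_after = 777.438 sabins.
Reduction = 10 log₁₀(A_after/A_before) = 10 log₁₀(1.8824) = 2.7 dB.

2.7 dB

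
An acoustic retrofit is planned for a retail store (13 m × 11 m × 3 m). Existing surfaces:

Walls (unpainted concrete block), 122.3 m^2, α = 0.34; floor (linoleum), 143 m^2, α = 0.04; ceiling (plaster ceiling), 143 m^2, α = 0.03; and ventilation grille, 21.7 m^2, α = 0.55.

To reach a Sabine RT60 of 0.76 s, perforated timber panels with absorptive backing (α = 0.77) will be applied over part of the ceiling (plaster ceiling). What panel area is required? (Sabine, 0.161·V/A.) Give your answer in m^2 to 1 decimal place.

37.0

Equivalent absorption area: A₁ = 122.3·0.34 + 143·0.04 + 143·0.03 + 21.7·0.55 = 63.527 m^2.
Required A₂ = 0.161·429/0.76 = 90.880 sabins.
Absorption to add: 90.880 − 63.527 = 27.353 sabins.
Each m^2 of panel replacing the ceiling (plaster ceiling) adds (0.77 − 0.03) = 0.74 sabins.
Area = ΔA/Δα = 27.353/0.74 = 37.0 m^2.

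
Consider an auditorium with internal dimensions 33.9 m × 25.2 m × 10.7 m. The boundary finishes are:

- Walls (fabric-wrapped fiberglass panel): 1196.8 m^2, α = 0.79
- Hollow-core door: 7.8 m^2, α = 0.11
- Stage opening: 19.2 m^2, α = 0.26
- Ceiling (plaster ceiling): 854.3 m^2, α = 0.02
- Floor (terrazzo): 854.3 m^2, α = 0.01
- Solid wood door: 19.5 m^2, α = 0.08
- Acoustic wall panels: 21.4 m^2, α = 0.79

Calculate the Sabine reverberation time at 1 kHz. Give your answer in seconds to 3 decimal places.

1.478 s

A = Σ Sᵢαᵢ = 1196.8*0.79 + 7.8*0.11 + 19.2*0.26 + 854.3*0.02 + 854.3*0.01 + 19.5*0.08 + 21.4*0.79 = 995.417 sabins.
Volume V = 33.9 × 25.2 × 10.7 = 9140.796 m³.
Sabine: RT60 = 0.161 × 9140.796 / 995.417 = 1.478 s.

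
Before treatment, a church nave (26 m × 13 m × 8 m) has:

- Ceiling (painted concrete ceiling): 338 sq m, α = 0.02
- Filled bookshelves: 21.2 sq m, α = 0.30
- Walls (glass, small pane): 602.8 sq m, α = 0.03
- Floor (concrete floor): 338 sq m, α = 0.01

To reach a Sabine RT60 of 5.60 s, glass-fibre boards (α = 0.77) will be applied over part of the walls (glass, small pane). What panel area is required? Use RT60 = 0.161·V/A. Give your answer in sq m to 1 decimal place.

58.3

Summing Sᵢαᵢ: 6.760 + 6.360 + 18.084 + 3.380 → A₁ = 34.584 sabins.
V = 2704 m³. Target absorption A₂ = 0.161 × 2704 / 5.60 = 77.740 sabins.
ΔA needed = 77.740 − 34.584 = 43.156 sabins.
Net gain per sq m: Δα = 0.77 − 0.03 = 0.74.
Panel area = 43.156 / 0.74 = 58.3 sq m.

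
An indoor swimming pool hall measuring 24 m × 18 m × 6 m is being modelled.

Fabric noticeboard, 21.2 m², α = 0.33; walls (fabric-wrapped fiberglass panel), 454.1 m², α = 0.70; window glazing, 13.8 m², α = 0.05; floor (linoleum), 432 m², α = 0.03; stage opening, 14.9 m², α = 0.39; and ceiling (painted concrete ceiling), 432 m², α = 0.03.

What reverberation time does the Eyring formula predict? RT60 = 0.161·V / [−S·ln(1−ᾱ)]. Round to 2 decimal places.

S = Σ Sᵢ = 1368.0 m².
Absorption A = 21.2×0.33 + 454.1×0.70 + 13.8×0.05 + 432×0.03 + 14.9×0.39 + 432×0.03 = 357.287 sabins.
ᾱ = 357.287 / 1368.0 = 0.2612.
−S·ln(1−ᾱ) = −1368.0 × ln(1 − 0.2612) = 414.132.
V = 24 × 18 × 6 = 2592 m³.
RT60 = 0.161 × 2592 / 414.132 = 1.01 s.

1.01 seconds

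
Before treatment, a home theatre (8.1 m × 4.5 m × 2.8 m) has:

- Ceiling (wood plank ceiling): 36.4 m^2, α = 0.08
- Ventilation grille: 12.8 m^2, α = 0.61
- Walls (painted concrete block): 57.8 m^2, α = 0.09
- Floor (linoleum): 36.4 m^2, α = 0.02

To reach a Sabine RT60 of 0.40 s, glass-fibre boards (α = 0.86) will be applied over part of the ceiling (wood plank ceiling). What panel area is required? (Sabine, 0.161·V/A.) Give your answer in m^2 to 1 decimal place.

31.3

Summing Sᵢαᵢ: 2.912 + 7.808 + 5.202 + 0.728 → A₁ = 16.650 sabins.
V = 102.06 m³. Target absorption A₂ = 0.161 × 102.06 / 0.40 = 41.079 sabins.
ΔA needed = 41.079 − 16.650 = 24.429 sabins.
Each m^2 of panel replacing the ceiling (wood plank ceiling) adds (0.86 − 0.08) = 0.78 sabins.
Panel area = 24.429 / 0.78 = 31.3 m^2.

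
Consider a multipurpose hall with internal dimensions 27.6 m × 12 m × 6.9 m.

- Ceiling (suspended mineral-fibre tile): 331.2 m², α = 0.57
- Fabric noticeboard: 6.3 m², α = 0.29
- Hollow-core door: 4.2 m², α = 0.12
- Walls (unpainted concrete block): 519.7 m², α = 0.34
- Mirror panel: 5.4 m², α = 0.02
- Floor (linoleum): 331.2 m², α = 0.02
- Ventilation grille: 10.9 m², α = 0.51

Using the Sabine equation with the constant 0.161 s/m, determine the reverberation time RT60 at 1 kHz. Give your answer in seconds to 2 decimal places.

Total absorption A = 331.2×0.57 + 6.3×0.29 + 4.2×0.12 + 519.7×0.34 + 5.4×0.02 + 331.2×0.02 + 10.9×0.51
  = 188.784 + 1.827 + 0.504 + 176.698 + 0.108 + 6.624 + 5.559 = 380.104 m² sabins.
Volume V = 27.6 × 12 × 6.9 = 2285.28 m³.
Sabine: RT60 = 0.161 × 2285.28 / 380.104 = 0.97 s.

0.97 s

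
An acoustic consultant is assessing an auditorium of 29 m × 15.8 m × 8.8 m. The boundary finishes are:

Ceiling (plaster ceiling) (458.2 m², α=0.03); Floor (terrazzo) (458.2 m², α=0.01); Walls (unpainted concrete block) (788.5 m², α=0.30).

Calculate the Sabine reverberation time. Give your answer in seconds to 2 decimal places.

2.55 sec

A = Σ Sᵢαᵢ = 458.2×0.03 + 458.2×0.01 + 788.5×0.30 = 254.878 sabins.
Room volume: 4032.16 m³.
Sabine: RT60 = 0.161 × 4032.16 / 254.878 = 2.55 s.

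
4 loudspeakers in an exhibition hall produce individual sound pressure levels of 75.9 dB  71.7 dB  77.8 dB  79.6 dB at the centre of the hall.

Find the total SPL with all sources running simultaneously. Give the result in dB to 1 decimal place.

Sum in the linear (power) domain: Σ 10^(Lᵢ/10) = 10^(75.9/10) + 10^(71.7/10) + 10^(77.8/10) + 10^(79.6/10) = 2.052e+08.
L_total = 10·log₁₀(2.052e+08) = 83.1 dB.

83.1 dB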